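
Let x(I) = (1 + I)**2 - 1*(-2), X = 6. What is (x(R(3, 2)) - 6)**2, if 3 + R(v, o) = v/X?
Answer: 49/16 ≈ 3.0625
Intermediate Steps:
R(v, o) = -3 + v/6
x(I) = 2 + (1 + I)**2 (x(I) = (1 + I)**2 + 2 = 2 + (1 + I)**2)
(x(R(3, 2)) - 6)**2 = ((2 + (1 + (-3 + (1/6)*3))**2) - 6)**2 = ((2 + (1 + (-3 + 1/2))**2) - 6)**2 = ((2 + (1 - 5/2)**2) - 6)**2 = ((2 + (-3/2)**2) - 6)**2 = ((2 + 9/4) - 6)**2 = (17/4 - 6)**2 = (-7/4)**2 = 49/16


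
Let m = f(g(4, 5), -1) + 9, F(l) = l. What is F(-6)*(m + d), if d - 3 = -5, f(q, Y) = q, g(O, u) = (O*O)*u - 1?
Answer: -516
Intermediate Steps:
g(O, u) = -1 + u*O**2 (g(O, u) = O**2*u - 1 = u*O**2 - 1 = -1 + u*O**2)
d = -2 (d = 3 - 5 = -2)
m = 88 (m = (-1 + 5*4**2) + 9 = (-1 + 5*16) + 9 = (-1 + 80) + 9 = 79 + 9 = 88)
F(-6)*(m + d) = -6*(88 - 2) = -6*86 = -516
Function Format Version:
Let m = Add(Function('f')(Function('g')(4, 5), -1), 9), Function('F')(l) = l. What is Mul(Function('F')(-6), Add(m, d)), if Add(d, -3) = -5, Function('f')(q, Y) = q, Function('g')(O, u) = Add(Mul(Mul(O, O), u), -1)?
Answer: -516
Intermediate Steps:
Function('g')(O, u) = Add(-1, Mul(u, Pow(O, 2))) (Function('g')(O, u) = Add(Mul(Pow(O, 2), u), -1) = Add(Mul(u, Pow(O, 2)), -1) = Add(-1, Mul(u, Pow(O, 2))))
d = -2 (d = Add(3, -5) = -2)
m = 88 (m = Add(Add(-1, Mul(5, Pow(4, 2))), 9) = Add(Add(-1, Mul(5, 16)), 9) = Add(Add(-1, 80), 9) = Add(79, 9) = 88)
Mul(Function('F')(-6), Add(m, d)) = Mul(-6, Add(88, -2)) = Mul(-6, 86) = -516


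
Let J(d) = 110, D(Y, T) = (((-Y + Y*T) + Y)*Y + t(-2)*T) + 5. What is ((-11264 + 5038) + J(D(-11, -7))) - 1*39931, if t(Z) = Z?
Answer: -46047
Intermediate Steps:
D(Y, T) = 5 - 2*T + T*Y**2 (D(Y, T) = (((-Y + Y*T) + Y)*Y - 2*T) + 5 = (((-Y + T*Y) + Y)*Y - 2*T) + 5 = ((T*Y)*Y - 2*T) + 5 = (T*Y**2 - 2*T) + 5 = (-2*T + T*Y**2) + 5 = 5 - 2*T + T*Y**2)
((-11264 + 5038) + J(D(-11, -7))) - 1*39931 = ((-11264 + 5038) + 110) - 1*39931 = (-6226 + 110) - 39931 = -6116 - 39931 = -46047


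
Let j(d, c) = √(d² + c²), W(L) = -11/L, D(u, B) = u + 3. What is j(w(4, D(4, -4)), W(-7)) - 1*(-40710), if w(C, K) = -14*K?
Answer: 40710 + √470717/7 ≈ 40808.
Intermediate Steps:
D(u, B) = 3 + u
j(d, c) = √(c² + d²)
j(w(4, D(4, -4)), W(-7)) - 1*(-40710) = √((-11/(-7))² + (-14*(3 + 4))²) - 1*(-40710) = √((-11*(-⅐))² + (-14*7)²) + 40710 = √((11/7)² + (-98)²) + 40710 = √(121/49 + 9604) + 40710 = √(470717/49) + 40710 = √470717/7 + 40710 = 40710 + √470717/7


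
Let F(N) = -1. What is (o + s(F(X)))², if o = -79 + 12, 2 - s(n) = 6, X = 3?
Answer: 5041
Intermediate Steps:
s(n) = -4 (s(n) = 2 - 1*6 = 2 - 6 = -4)
o = -67
(o + s(F(X)))² = (-67 - 4)² = (-71)² = 5041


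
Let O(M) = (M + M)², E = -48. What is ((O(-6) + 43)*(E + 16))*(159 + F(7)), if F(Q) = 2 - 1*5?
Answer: -933504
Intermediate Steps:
O(M) = 4*M² (O(M) = (2*M)² = 4*M²)
F(Q) = -3 (F(Q) = 2 - 5 = -3)
((O(-6) + 43)*(E + 16))*(159 + F(7)) = ((4*(-6)² + 43)*(-48 + 16))*(159 - 3) = ((4*36 + 43)*(-32))*156 = ((144 + 43)*(-32))*156 = (187*(-32))*156 = -5984*156 = -933504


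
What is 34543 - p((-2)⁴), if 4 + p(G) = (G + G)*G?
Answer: 34035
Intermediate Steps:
p(G) = -4 + 2*G² (p(G) = -4 + (G + G)*G = -4 + (2*G)*G = -4 + 2*G²)
34543 - p((-2)⁴) = 34543 - (-4 + 2*((-2)⁴)²) = 34543 - (-4 + 2*16²) = 34543 - (-4 + 2*256) = 34543 - (-4 + 512) = 34543 - 1*508 = 34543 - 508 = 34035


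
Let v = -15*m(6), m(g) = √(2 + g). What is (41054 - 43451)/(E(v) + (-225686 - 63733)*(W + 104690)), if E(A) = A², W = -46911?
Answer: 799/5574112867 ≈ 1.4334e-7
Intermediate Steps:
v = -30*√2 (v = -15*√(2 + 6) = -30*√2 ≈ -42.426)
(41054 - 43451)/(E(v) + (-225686 - 63733)*(W + 104690)) = (41054 - 43451)/((-30*√2)² + (-225686 - 63733)*(-46911 + 104690)) = -2397/(1800 - 289419*57779) = -2397/(1800 - 16722340401) = -2397/(-16722338601) = -2397*(-1/16722338601) = 799/5574112867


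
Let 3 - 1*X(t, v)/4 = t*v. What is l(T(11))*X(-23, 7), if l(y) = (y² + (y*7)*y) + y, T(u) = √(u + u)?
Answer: 115456 + 656*√22 ≈ 1.1853e+5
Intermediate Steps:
T(u) = √2*√u (T(u) = √(2*u) = √2*√u)
X(t, v) = 12 - 4*t*v
l(y) = y + 8*y² (l(y) = (y² + (7*y)*y) + y = (y² + 7*y²) + y = 8*y² + y = y + 8*y²)
l(T(11))*X(-23, 7) = ((√2*√11)*(1 + 8*(√2*√11)))*(12 - 4*(-23)*7) = (√22*(1 + 8*√22))*(12 + 644) = (√22*(1 + 8*√22))*656 = 656*√22*(1 + 8*√22)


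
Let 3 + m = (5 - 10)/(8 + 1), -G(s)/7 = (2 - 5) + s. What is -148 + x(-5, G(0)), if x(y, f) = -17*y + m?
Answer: -599/9 ≈ -66.556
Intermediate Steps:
G(s) = 21 - 7*s (G(s) = -7*((2 - 5) + s) = -7*(-3 + s) = 21 - 7*s)
m = -32/9 (m = -3 + (5 - 10)/(8 + 1) = -3 - 5/9 = -32/9 ≈ -3.5556)
x(y, f) = -32/9 - 17*y (x(y, f) = -17*y - 32/9 = -32/9 - 17*y)
-148 + x(-5, G(0)) = -148 + (-32/9 - 17*(-5)) = -148 + (-32/9 + 85) = -148 + 733/9 = -599/9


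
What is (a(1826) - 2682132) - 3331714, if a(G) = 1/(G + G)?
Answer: -21962565591/3652 ≈ -6.0138e+6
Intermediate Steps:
a(G) = 1/(2*G)
(a(1826) - 2682132) - 3331714 = ((½)/1826 - 2682132) - 3331714 = ((½)*(1/1826) - 2682132) - 3331714 = (1/3652 - 2682132) - 3331714 = -9795146063/3652 - 3331714 = -21962565591/3652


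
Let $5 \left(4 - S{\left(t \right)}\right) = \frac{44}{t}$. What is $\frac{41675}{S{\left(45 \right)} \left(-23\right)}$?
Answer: $- \frac{9376875}{19688} \approx -476.27$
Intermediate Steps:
$S{\left(t \right)} = 4 - \frac{44}{5 t}$ ($S{\left(t \right)} = 4 - \frac{44 \frac{1}{t}}{5} = 4 - \frac{44}{5 t}$)
$\frac{41675}{S{\left(45 \right)} \left(-23\right)} = \frac{41675}{\left(4 - \frac{44}{5 \cdot 45}\right) \left(-23\right)} = \frac{41675}{\left(4 - \frac{44}{225}\right) \left(-23\right)} = \frac{41675}{\frac{856}{225} \left(-23\right)} = \frac{41675}{- \frac{19688}{225}} = 41675 \left(- \frac{225}{19688}\right) = - \frac{9376875}{19688}$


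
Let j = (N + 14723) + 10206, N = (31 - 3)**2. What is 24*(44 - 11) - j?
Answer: -24921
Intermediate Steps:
N = 784 (N = 28**2 = 784)
j = 25713 (j = (784 + 14723) + 10206 = 15507 + 10206 = 25713)
24*(44 - 11) - j = 24*(44 - 11) - 1*25713 = 24*33 - 25713 = 792 - 25713 = -24921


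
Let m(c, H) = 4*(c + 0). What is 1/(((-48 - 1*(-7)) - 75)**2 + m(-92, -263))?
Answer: 1/13088 ≈ 7.6406e-5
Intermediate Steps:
m(c, H) = 4*c
1/(((-48 - 1*(-7)) - 75)**2 + m(-92, -263)) = 1/(((-48 - 1*(-7)) - 75)**2 + 4*(-92)) = 1/(((-48 + 7) - 75)**2 - 368) = 1/((-41 - 75)**2 - 368) = 1/((-116)**2 - 368) = 1/(13456 - 368) = 1/13088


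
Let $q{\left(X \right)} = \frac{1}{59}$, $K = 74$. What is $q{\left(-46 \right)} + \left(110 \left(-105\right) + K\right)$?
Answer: $- \frac{677083}{59} \approx -11476.0$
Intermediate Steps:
$q{\left(X \right)} = \frac{1}{59}$
$q{\left(-46 \right)} + \left(110 \left(-105\right) + K\right) = \frac{1}{59} + \left(110 \left(-105\right) + 74\right) = \frac{1}{59} + \left(-11550 + 74\right) = \frac{1}{59} - 11476 = - \frac{677083}{59}$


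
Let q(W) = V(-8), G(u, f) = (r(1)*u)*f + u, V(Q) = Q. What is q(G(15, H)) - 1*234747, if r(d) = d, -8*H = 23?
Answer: -234755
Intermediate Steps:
H = -23/8 (H = -1/8*23 = -23/8 ≈ -2.8750)
G(u, f) = u + f*u (G(u, f) = (1*u)*f + u = u*f + u = f*u + u = u + f*u)
q(W) = -8
q(G(15, H)) - 1*234747 = -8 - 1*234747 = -8 - 234747 = -234755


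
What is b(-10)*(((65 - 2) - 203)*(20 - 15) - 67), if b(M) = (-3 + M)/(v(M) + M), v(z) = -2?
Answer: -9971/12 ≈ -830.92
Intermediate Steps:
b(M) = (-3 + M)/(-2 + M)
b(-10)*(((65 - 2) - 203)*(20 - 15) - 67) = ((-3 - 10)/(-2 - 10))*(((65 - 2) - 203)*(20 - 15) - 67) = (-13/(-12))*((63 - 203)*5 - 67) = (-1/12*(-13))*(-140*5 - 67) = 13*(-700 - 67)/12 = (13/12)*(-767) = -9971/12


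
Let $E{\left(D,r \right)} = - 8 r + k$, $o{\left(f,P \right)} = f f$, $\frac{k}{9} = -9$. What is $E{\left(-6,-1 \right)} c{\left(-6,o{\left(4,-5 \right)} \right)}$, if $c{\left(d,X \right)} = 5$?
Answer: $-365$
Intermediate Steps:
$k = -81$ ($k = 9 \left(-9\right) = -81$)
$o{\left(f,P \right)} = f^{2}$
$E{\left(D,r \right)} = -81 - 8 r$ ($E{\left(D,r \right)} = - 8 r - 81 = -81 - 8 r$)
$E{\left(-6,-1 \right)} c{\left(-6,o{\left(4,-5 \right)} \right)} = \left(-81 - -8\right) 5 = \left(-81 + 8\right) 5 = \left(-73\right) 5 = -365$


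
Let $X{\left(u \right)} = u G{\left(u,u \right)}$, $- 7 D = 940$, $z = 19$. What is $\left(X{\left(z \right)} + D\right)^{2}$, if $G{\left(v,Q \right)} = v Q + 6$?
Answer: $\frac{2291632641}{49} \approx 4.6768 \cdot 10^{7}$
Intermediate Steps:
$D = - \frac{940}{7}$ ($D = \left(- \frac{1}{7}\right) 940 = - \frac{940}{7} \approx -134.29$)
$G{\left(v,Q \right)} = 6 + Q v$ ($G{\left(v,Q \right)} = Q v + 6 = 6 + Q v$)
$X{\left(u \right)} = u \left(6 + u^{2}\right)$ ($X{\left(u \right)} = u \left(6 + u u\right) = u \left(6 + u^{2}\right)$)
$\left(X{\left(z \right)} + D\right)^{2} = \left(19 \left(6 + 19^{2}\right) - \frac{940}{7}\right)^{2} = \left(19 \left(6 + 361\right) - \frac{940}{7}\right)^{2} = \left(19 \cdot 367 - \frac{940}{7}\right)^{2} = \left(6973 - \frac{940}{7}\right)^{2} = \left(\frac{47871}{7}\right)^{2} = \frac{2291632641}{49}$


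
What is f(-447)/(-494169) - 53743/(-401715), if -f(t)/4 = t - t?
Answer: 53743/401715 ≈ 0.13378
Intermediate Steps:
f(t) = 0 (f(t) = -4*(t - t) = -4*0 = 0)
f(-447)/(-494169) - 53743/(-401715) = 0/(-494169) - 53743/(-401715) = 0*(-1/494169) - 53743*(-1/401715) = 0 + 53743/401715 = 53743/401715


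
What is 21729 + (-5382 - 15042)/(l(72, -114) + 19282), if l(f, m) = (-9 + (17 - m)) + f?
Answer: 35264465/1623 ≈ 21728.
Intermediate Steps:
l(f, m) = 8 + f - m (l(f, m) = (8 - m) + f = 8 + f - m)
21729 + (-5382 - 15042)/(l(72, -114) + 19282) = 21729 + (-5382 - 15042)/((8 + 72 - 1*(-114)) + 19282) = 21729 - 20424/((8 + 72 + 114) + 19282) = 21729 - 20424/(194 + 19282) = 21729 - 20424/19476 = 21729 - 20424*1/19476 = 21729 - 1702/1623 = 35264465/1623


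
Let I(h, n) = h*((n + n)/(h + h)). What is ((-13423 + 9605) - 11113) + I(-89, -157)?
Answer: -15088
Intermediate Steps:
I(h, n) = n (I(h, n) = h*((2*n)/((2*h))) = h*((2*n)*(1/(2*h))) = h*(n/h) = n)
((-13423 + 9605) - 11113) + I(-89, -157) = ((-13423 + 9605) - 11113) - 157 = (-3818 - 11113) - 157 = -14931 - 157 = -15088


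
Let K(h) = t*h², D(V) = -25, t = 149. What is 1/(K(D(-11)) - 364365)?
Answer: -1/271240 ≈ -3.6868e-6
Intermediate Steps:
K(h) = 149*h²
1/(K(D(-11)) - 364365) = 1/(149*(-25)² - 364365) = 1/(149*625 - 364365) = 1/(93125 - 364365) = 1/(-271240) = -1/271240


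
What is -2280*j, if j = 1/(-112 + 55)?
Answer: 40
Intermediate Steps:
j = -1/57 (j = 1/(-57) = -1/57 ≈ -0.017544)
-2280*j = -2280*(-1/57) = 40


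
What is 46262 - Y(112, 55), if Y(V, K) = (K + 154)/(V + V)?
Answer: 10362479/224 ≈ 46261.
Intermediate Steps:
Y(V, K) = (154 + K)/(2*V) (Y(V, K) = (154 + K)/((2*V)) = (154 + K)*(1/(2*V)) = (154 + K)/(2*V))
46262 - Y(112, 55) = 46262 - (154 + 55)/(2*112) = 46262 - 209/(2*112) = 46262 - 1*209/224 = 46262 - 209/224 = 10362479/224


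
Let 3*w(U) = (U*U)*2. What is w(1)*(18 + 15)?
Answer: 22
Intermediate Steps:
w(U) = 2*U²/3 (w(U) = ((U*U)*2)/3 = (U²*2)/3 = (2*U²)/3 = 2*U²/3)
w(1)*(18 + 15) = ((⅔)*1²)*(18 + 15) = ((⅔)*1)*33 = (⅔)*33 = 22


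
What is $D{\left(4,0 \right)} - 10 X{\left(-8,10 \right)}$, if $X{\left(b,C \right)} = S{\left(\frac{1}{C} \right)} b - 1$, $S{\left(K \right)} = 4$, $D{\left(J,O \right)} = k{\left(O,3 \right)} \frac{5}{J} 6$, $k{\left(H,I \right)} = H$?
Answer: $330$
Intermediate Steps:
$D{\left(J,O \right)} = \frac{30 O}{J}$ ($D{\left(J,O \right)} = O \frac{5}{J} 6 = \frac{5 O}{J} 6 = \frac{30 O}{J}$)
$X{\left(b,C \right)} = -1 + 4 b$ ($X{\left(b,C \right)} = 4 b - 1 = -1 + 4 b$)
$D{\left(4,0 \right)} - 10 X{\left(-8,10 \right)} = 30 \cdot 0 \cdot \frac{1}{4} - 10 \left(-1 + 4 \left(-8\right)\right) = 30 \cdot 0 \cdot \frac{1}{4} - 10 \left(-1 - 32\right) = 0 - -330 = 0 + 330 = 330$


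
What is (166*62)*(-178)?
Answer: -1831976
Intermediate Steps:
(166*62)*(-178) = 10292*(-178) = -1831976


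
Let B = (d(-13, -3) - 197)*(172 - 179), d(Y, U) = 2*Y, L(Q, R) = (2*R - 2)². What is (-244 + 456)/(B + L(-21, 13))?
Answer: 212/2137 ≈ 0.099205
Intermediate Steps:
L(Q, R) = (-2 + 2*R)²
B = 1561 (B = (2*(-13) - 197)*(172 - 179) = (-26 - 197)*(-7) = -223*(-7) = 1561)
(-244 + 456)/(B + L(-21, 13)) = (-244 + 456)/(1561 + 4*(-1 + 13)²) = 212/(1561 + 4*12²) = 212/(1561 + 4*144) = 212/(1561 + 576) = 212/2137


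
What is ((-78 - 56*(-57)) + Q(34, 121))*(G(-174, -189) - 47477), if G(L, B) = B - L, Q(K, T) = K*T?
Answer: -343272176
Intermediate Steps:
((-78 - 56*(-57)) + Q(34, 121))*(G(-174, -189) - 47477) = ((-78 - 56*(-57)) + 34*121)*((-189 - 1*(-174)) - 47477) = ((-78 + 3192) + 4114)*((-189 + 174) - 47477) = (3114 + 4114)*(-15 - 47477) = 7228*(-47492) = -343272176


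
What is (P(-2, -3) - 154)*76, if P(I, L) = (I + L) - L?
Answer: -11856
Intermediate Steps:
P(I, L) = I
(P(-2, -3) - 154)*76 = (-2 - 154)*76 = -156*76 = -11856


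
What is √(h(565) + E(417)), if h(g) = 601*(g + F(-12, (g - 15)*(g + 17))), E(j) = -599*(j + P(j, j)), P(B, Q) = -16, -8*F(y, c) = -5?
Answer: √1595866/4 ≈ 315.82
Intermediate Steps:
F(y, c) = 5/8 (F(y, c) = -⅛*(-5) = 5/8)
E(j) = 9584 - 599*j (E(j) = -599*(j - 16) = -599*(-16 + j) = 9584 - 599*j)
h(g) = 3005/8 + 601*g (h(g) = 601*(g + 5/8) = 601*(5/8 + g) = 3005/8 + 601*g)
√(h(565) + E(417)) = √((3005/8 + 601*565) + (9584 - 599*417)) = √((3005/8 + 339565) + (9584 - 249783)) = √(2719525/8 - 240199) = √(797933/8) = √1595866/4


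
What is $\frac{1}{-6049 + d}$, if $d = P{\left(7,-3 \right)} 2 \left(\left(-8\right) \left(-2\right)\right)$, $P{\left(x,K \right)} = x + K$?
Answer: $- \frac{1}{5921} \approx -0.00016889$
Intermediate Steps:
$P{\left(x,K \right)} = K + x$
$d = 128$ ($d = \left(-3 + 7\right) 2 \left(\left(-8\right) \left(-2\right)\right) = 4 \cdot 2 \cdot 16 = 8 \cdot 16 = 128$)
$\frac{1}{-6049 + d} = \frac{1}{-6049 + 128} = \frac{1}{-5921} = - \frac{1}{5921}$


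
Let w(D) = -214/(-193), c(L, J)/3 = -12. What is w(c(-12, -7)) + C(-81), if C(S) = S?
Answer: -15419/193 ≈ -79.891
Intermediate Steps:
c(L, J) = -36 (c(L, J) = 3*(-12) = -36)
w(D) = 214/193 (w(D) = -214*(-1/193) = 214/193)
w(c(-12, -7)) + C(-81) = 214/193 - 81 = -15419/193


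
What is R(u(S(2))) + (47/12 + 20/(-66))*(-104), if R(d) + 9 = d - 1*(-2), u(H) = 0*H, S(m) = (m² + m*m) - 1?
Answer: -4211/11 ≈ -382.82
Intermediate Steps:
S(m) = -1 + 2*m² (S(m) = (m² + m²) - 1 = 2*m² - 1 = -1 + 2*m²)
u(H) = 0
R(d) = -7 + d (R(d) = -9 + (d - 1*(-2)) = -9 + (d + 2) = -9 + (2 + d) = -7 + d)
R(u(S(2))) + (47/12 + 20/(-66))*(-104) = (-7 + 0) + (47/12 + 20/(-66))*(-104) = -7 + (47*(1/12) + 20*(-1/66))*(-104) = -7 + (47/12 - 10/33)*(-104) = -7 + (159/44)*(-104) = -7 - 4134/11 = -4211/11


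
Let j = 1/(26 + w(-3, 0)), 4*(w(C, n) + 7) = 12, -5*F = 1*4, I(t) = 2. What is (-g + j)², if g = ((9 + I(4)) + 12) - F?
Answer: 6827769/12100 ≈ 564.28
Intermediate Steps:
F = -⅘ (F = -4/5 = -⅕*4 = -⅘ ≈ -0.80000)
w(C, n) = -4 (w(C, n) = -7 + (¼)*12 = -7 + 3 = -4)
j = 1/22 (j = 1/(26 - 4) = 1/22 ≈ 0.045455)
g = 119/5 (g = ((9 + 2) + 12) - 1*(-⅘) = (11 + 12) + ⅘ = 23 + ⅘ = 119/5 ≈ 23.800)
(-g + j)² = (-1*119/5 + 1/22)² = (-119/5 + 1/22)² = (-2613/110)² = 6827769/12100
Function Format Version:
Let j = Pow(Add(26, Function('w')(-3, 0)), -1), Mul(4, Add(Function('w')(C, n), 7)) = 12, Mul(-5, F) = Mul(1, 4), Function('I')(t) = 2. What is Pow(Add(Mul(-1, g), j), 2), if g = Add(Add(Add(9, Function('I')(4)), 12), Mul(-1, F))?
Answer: Rational(6827769, 12100) ≈ 564.28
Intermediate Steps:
F = Rational(-4, 5) (F = Mul(Rational(-1, 5), Mul(1, 4)) = Mul(Rational(-1, 5), 4) = Rational(-4, 5) ≈ -0.80000)
Function('w')(C, n) = -4 (Function('w')(C, n) = Add(-7, Mul(Rational(1, 4), 12)) = Add(-7, 3) = -4)
j = Rational(1, 22) (j = Pow(Add(26, -4), -1) = Pow(22, -1) = Rational(1, 22) ≈ 0.045455)
g = Rational(119, 5) (g = Add(Add(Add(9, 2), 12), Mul(-1, Rational(-4, 5))) = Add(Add(11, 12), Rational(4, 5)) = Add(23, Rational(4, 5)) = Rational(119, 5) ≈ 23.800)
Pow(Add(Mul(-1, g), j), 2) = Pow(Add(Mul(-1, Rational(119, 5)), Rational(1, 22)), 2) = Pow(Add(Rational(-119, 5), Rational(1, 22)), 2) = Pow(Rational(-2613, 110), 2) = Rational(6827769, 12100)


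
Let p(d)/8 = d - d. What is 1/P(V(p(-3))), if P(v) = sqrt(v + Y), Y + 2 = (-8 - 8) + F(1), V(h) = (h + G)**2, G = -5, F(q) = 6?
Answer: sqrt(13)/13 ≈ 0.27735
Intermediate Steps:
p(d) = 0 (p(d) = 8*(d - d) = 8*0 = 0)
V(h) = (-5 + h)**2 (V(h) = (h - 5)**2 = (-5 + h)**2)
Y = -12 (Y = -2 + ((-8 - 8) + 6) = -2 + (-16 + 6) = -2 - 10 = -12)
P(v) = sqrt(-12 + v) (P(v) = sqrt(v - 12) = sqrt(-12 + v))
1/P(V(p(-3))) = 1/(sqrt(-12 + (-5 + 0)**2)) = 1/(sqrt(-12 + (-5)**2)) = 1/(sqrt(-12 + 25)) = 1/(sqrt(13)) = sqrt(13)/13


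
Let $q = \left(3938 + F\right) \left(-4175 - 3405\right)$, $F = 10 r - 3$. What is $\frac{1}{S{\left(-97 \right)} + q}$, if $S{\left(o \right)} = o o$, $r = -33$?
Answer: $- \frac{1}{27316491} \approx -3.6608 \cdot 10^{-8}$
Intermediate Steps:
$S{\left(o \right)} = o^{2}$
$F = -333$ ($F = 10 \left(-33\right) - 3 = -330 - 3 = -333$)
$q = -27325900$ ($q = \left(3938 - 333\right) \left(-4175 - 3405\right) = 3605 \left(-7580\right) = -27325900$)
$\frac{1}{S{\left(-97 \right)} + q} = \frac{1}{\left(-97\right)^{2} - 27325900} = \frac{1}{9409 - 27325900} = \frac{1}{-27316491} = - \frac{1}{27316491}$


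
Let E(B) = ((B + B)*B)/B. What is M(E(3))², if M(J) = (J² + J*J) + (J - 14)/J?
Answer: 44944/9 ≈ 4993.8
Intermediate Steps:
E(B) = 2*B (E(B) = ((2*B)*B)/B = (2*B²)/B = 2*B)
M(J) = 2*J² + (-14 + J)/J (M(J) = (J² + J²) + (-14 + J)/J = 2*J² + (-14 + J)/J)
M(E(3))² = ((-14 + 2*3 + 2*(2*3)³)/((2*3)))² = ((-14 + 6 + 2*6³)/6)² = ((-14 + 6 + 2*216)/6)² = ((-14 + 6 + 432)/6)² = ((⅙)*424)² = (212/3)² = 44944/9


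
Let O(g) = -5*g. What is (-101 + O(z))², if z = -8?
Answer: 3721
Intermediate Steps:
(-101 + O(z))² = (-101 - 5*(-8))² = (-101 + 40)² = (-61)² = 3721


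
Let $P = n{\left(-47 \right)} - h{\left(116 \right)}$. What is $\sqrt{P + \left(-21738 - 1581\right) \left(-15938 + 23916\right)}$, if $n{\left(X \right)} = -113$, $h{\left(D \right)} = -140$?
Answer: $3 i \sqrt{20670995} \approx 13640.0 i$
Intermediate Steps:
$P = 27$ ($P = -113 - -140 = -113 + 140 = 27$)
$\sqrt{P + \left(-21738 - 1581\right) \left(-15938 + 23916\right)} = \sqrt{27 + \left(-21738 - 1581\right) \left(-15938 + 23916\right)} = \sqrt{27 + \left(-21738 - 1581\right) 7978} = \sqrt{27 - 186038982} = \sqrt{-186038955} = 3 i \sqrt{20670995}$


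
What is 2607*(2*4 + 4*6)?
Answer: 83424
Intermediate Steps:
2607*(2*4 + 4*6) = 2607*(8 + 24) = 2607*32 = 83424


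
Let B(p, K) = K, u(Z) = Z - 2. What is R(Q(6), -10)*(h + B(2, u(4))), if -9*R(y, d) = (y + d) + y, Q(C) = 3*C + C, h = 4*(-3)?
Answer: 380/9 ≈ 42.222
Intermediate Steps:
u(Z) = -2 + Z
h = -12
Q(C) = 4*C
R(y, d) = -2*y/9 - d/9 (R(y, d) = -((y + d) + y)/9 = -((d + y) + y)/9 = -(d + 2*y)/9 = -2*y/9 - d/9)
R(Q(6), -10)*(h + B(2, u(4))) = (-8*6/9 - ⅑*(-10))*(-12 + (-2 + 4)) = (-2/9*24 + 10/9)*(-12 + 2) = (-16/3 + 10/9)*(-10) = -38/9*(-10) = 380/9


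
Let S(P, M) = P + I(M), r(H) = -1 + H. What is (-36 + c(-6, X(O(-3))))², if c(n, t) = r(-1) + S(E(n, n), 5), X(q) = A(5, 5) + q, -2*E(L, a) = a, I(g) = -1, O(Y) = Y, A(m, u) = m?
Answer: 1296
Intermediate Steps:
E(L, a) = -a/2
X(q) = 5 + q
S(P, M) = -1 + P (S(P, M) = P - 1 = -1 + P)
c(n, t) = -3 - n/2 (c(n, t) = (-1 - 1) + (-1 - n/2) = -2 + (-1 - n/2) = -3 - n/2)
(-36 + c(-6, X(O(-3))))² = (-36 + (-3 - ½*(-6)))² = (-36 + (-3 + 3))² = (-36 + 0)² = (-36)² = 1296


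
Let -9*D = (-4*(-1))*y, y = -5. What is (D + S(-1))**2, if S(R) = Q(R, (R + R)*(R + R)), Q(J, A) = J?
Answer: 121/81 ≈ 1.4938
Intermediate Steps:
S(R) = R
D = 20/9 (D = -(-4*(-1))*(-5)/9 = -4*(-5)/9 = -1/9*(-20) = 20/9 ≈ 2.2222)
(D + S(-1))**2 = (20/9 - 1)**2 = (11/9)**2 = 121/81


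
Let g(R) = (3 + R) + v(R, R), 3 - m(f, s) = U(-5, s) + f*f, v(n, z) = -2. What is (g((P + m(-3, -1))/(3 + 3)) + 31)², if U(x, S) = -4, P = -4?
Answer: 961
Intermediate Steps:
m(f, s) = 7 - f² (m(f, s) = 3 - (-4 + f*f) = 3 - (-4 + f²) = 3 + (4 - f²) = 7 - f²)
g(R) = 1 + R (g(R) = (3 + R) - 2 = 1 + R)
(g((P + m(-3, -1))/(3 + 3)) + 31)² = ((1 + (-4 + (7 - 1*(-3)²))/(3 + 3)) + 31)² = ((1 + (-4 + (7 - 1*9))/6) + 31)² = ((1 + (-4 + (7 - 9))*(⅙)) + 31)² = ((1 + (-4 - 2)*(⅙)) + 31)² = ((1 - 6*⅙) + 31)² = ((1 - 1) + 31)² = (0 + 31)² = 31² = 961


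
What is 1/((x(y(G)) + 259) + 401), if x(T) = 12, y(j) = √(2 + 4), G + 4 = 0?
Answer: 1/672 ≈ 0.0014881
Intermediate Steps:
G = -4 (G = -4 + 0 = -4)
y(j) = √6
1/((x(y(G)) + 259) + 401) = 1/((12 + 259) + 401) = 1/(271 + 401) = 1/672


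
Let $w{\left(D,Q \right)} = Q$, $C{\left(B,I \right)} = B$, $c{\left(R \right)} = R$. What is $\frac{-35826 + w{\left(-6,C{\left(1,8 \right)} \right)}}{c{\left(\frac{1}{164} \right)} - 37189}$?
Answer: $\frac{1175060}{1219799} \approx 0.96332$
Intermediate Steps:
$\frac{-35826 + w{\left(-6,C{\left(1,8 \right)} \right)}}{c{\left(\frac{1}{164} \right)} - 37189} = \frac{-35826 + 1}{\frac{1}{164} - 37189} = - \frac{35825}{\frac{1}{164} - 37189} = - \frac{35825}{- \frac{6098995}{164}} = \left(-35825\right) \left(- \frac{164}{6098995}\right) = \frac{1175060}{1219799}$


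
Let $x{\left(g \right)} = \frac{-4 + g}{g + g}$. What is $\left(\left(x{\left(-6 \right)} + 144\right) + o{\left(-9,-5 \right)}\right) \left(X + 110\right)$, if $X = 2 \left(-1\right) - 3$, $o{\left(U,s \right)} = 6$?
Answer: $\frac{31675}{2} \approx 15838.0$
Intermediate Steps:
$x{\left(g \right)} = \frac{-4 + g}{2 g}$
$X = -5$ ($X = -2 - 3 = -5$)
$\left(\left(x{\left(-6 \right)} + 144\right) + o{\left(-9,-5 \right)}\right) \left(X + 110\right) = \left(\left(\frac{-4 - 6}{2 \left(-6\right)} + 144\right) + 6\right) \left(-5 + 110\right) = \left(\left(\frac{1}{2} \left(- \frac{1}{6}\right) \left(-10\right) + 144\right) + 6\right) 105 = \left(\left(\frac{5}{6} + 144\right) + 6\right) 105 = \left(\frac{869}{6} + 6\right) 105 = \frac{905}{6} \cdot 105 = \frac{31675}{2}$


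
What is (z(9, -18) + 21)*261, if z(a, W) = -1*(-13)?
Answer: 8874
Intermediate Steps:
z(a, W) = 13
(z(9, -18) + 21)*261 = (13 + 21)*261 = 34*261 = 8874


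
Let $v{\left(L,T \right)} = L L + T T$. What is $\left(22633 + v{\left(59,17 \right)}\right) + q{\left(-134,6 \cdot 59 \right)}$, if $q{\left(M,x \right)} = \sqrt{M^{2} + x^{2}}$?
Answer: $26403 + 2 \sqrt{35818} \approx 26782.0$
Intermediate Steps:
$v{\left(L,T \right)} = L^{2} + T^{2}$
$\left(22633 + v{\left(59,17 \right)}\right) + q{\left(-134,6 \cdot 59 \right)} = \left(22633 + \left(59^{2} + 17^{2}\right)\right) + \sqrt{\left(-134\right)^{2} + \left(6 \cdot 59\right)^{2}} = \left(22633 + \left(3481 + 289\right)\right) + \sqrt{17956 + 354^{2}} = \left(22633 + 3770\right) + \sqrt{17956 + 125316} = 26403 + \sqrt{143272} = 26403 + 2 \sqrt{35818}$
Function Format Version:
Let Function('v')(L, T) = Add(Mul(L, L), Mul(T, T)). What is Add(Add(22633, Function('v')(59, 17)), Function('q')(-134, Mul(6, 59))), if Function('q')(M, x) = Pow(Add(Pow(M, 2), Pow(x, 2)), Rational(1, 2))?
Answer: Add(26403, Mul(2, Pow(35818, Rational(1, 2)))) ≈ 26782.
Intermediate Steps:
Function('v')(L, T) = Add(Pow(L, 2), Pow(T, 2))
Add(Add(22633, Function('v')(59, 17)), Function('q')(-134, Mul(6, 59))) = Add(Add(22633, Add(Pow(59, 2), Pow(17, 2))), Pow(Add(Pow(-134, 2), Pow(Mul(6, 59), 2)), Rational(1, 2))) = Add(Add(22633, Add(3481, 289)), Pow(Add(17956, Pow(354, 2)), Rational(1, 2))) = Add(Add(22633, 3770), Pow(Add(17956, 125316), Rational(1, 2))) = Add(26403, Pow(143272, Rational(1, 2))) = Add(26403, Mul(2, Pow(35818, Rational(1, 2))))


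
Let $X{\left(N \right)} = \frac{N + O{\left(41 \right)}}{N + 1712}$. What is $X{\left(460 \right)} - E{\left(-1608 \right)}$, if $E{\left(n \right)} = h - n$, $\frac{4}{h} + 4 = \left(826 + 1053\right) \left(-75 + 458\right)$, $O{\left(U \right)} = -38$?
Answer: $- \frac{1256569555625}{781543158} \approx -1607.8$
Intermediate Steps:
$X{\left(N \right)} = \frac{-38 + N}{1712 + N}$ ($X{\left(N \right)} = \frac{N - 38}{N + 1712} = \frac{-38 + N}{1712 + N}$)
$h = \frac{4}{719653}$ ($h = \frac{4}{-4 + \left(826 + 1053\right) \left(-75 + 458\right)} = \frac{4}{-4 + 1879 \cdot 383} = \frac{4}{-4 + 719657} = \frac{4}{719653} \approx 5.5582 \cdot 10^{-6}$)
$E{\left(n \right)} = \frac{4}{719653} - n$
$X{\left(460 \right)} - E{\left(-1608 \right)} = \frac{-38 + 460}{1712 + 460} - \left(\frac{4}{719653} - -1608\right) = \frac{1}{2172} \cdot 422 - \left(\frac{4}{719653} + 1608\right) = \frac{1}{2172} \cdot 422 - \frac{1157202028}{719653} = \frac{211}{1086} - \frac{1157202028}{719653} = - \frac{1256569555625}{781543158}$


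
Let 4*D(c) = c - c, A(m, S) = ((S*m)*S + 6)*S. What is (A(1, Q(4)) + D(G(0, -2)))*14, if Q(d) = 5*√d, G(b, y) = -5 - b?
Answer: 14840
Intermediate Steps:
A(m, S) = S*(6 + m*S²) (A(m, S) = (m*S² + 6)*S = (6 + m*S²)*S = S*(6 + m*S²))
D(c) = 0 (D(c) = (c - c)/4 = (¼)*0 = 0)
(A(1, Q(4)) + D(G(0, -2)))*14 = ((5*√4)*(6 + 1*(5*√4)²) + 0)*14 = ((5*2)*(6 + 1*(5*2)²) + 0)*14 = (10*(6 + 1*10²) + 0)*14 = (10*(6 + 1*100) + 0)*14 = (10*(6 + 100) + 0)*14 = (10*106 + 0)*14 = (1060 + 0)*14 = 1060*14 = 14840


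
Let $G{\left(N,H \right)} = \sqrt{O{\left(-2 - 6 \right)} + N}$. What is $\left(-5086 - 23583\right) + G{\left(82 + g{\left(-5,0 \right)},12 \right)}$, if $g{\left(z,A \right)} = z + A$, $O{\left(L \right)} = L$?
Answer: $-28669 + \sqrt{69} \approx -28661.0$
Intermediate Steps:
$g{\left(z,A \right)} = A + z$
$G{\left(N,H \right)} = \sqrt{-8 + N}$ ($G{\left(N,H \right)} = \sqrt{\left(-2 - 6\right) + N} = \sqrt{-8 + N}$)
$\left(-5086 - 23583\right) + G{\left(82 + g{\left(-5,0 \right)},12 \right)} = \left(-5086 - 23583\right) + \sqrt{-8 + \left(82 + \left(0 - 5\right)\right)} = -28669 + \sqrt{-8 + \left(82 - 5\right)} = -28669 + \sqrt{-8 + 77} = -28669 + \sqrt{69}$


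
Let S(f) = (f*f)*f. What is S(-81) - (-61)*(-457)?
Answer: -559318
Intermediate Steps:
S(f) = f³ (S(f) = f²*f = f³)
S(-81) - (-61)*(-457) = (-81)³ - (-61)*(-457) = -531441 - 1*27877 = -531441 - 27877 = -559318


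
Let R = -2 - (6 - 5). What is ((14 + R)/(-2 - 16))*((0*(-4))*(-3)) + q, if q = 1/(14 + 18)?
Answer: 1/32 ≈ 0.031250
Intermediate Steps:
q = 1/32 ≈ 0.031250
R = -3 (R = -2 - 1 = -3)
((14 + R)/(-2 - 16))*((0*(-4))*(-3)) + q = ((14 - 3)/(-2 - 16))*((0*(-4))*(-3)) + 1/32 = (11/(-18))*(0*(-3)) + 1/32 = (11*(-1/18))*0 + 1/32 = -11/18*0 + 1/32 = 0 + 1/32 = 1/32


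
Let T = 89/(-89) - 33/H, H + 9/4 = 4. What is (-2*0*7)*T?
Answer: 0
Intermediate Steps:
H = 7/4 (H = -9/4 + 4 = 7/4 ≈ 1.7500)
T = -139/7 (T = 89/(-89) - 33/7/4 = 89*(-1/89) - 33*4/7 = -1 - 132/7 = -139/7 ≈ -19.857)
(-2*0*7)*T = (-2*0*7)*(-139/7) = (0*7)*(-139/7) = 0*(-139/7) = 0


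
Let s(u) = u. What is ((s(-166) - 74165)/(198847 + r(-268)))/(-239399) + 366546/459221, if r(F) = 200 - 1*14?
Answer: 17465328333915333/21881100510210907 ≈ 0.79819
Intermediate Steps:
r(F) = 186 (r(F) = 200 - 14 = 186)
((s(-166) - 74165)/(198847 + r(-268)))/(-239399) + 366546/459221 = ((-166 - 74165)/(198847 + 186))/(-239399) + 366546/459221 = -74331/199033*(-1/239399) + 366546*(1/459221) = -74331*1/199033*(-1/239399) + 366546/459221 = -74331/199033*(-1/239399) + 366546/459221 = 74331/47648301167 + 366546/459221 = 17465328333915333/21881100510210907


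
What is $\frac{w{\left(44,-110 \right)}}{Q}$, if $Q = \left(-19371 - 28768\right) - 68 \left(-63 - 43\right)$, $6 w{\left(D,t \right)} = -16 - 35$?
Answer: $\frac{17}{81862} \approx 0.00020767$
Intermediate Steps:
$w{\left(D,t \right)} = - \frac{17}{2}$ ($w{\left(D,t \right)} = \frac{-16 - 35}{6} = \frac{1}{6} \left(-51\right) = - \frac{17}{2}$)
$Q = -40931$ ($Q = -48139 - -7208 = -48139 + 7208 = -40931$)
$\frac{w{\left(44,-110 \right)}}{Q} = - \frac{17}{2 \left(-40931\right)} = \left(- \frac{17}{2}\right) \left(- \frac{1}{40931}\right) = \frac{17}{81862}$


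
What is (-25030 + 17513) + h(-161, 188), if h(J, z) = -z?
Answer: -7705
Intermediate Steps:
(-25030 + 17513) + h(-161, 188) = (-25030 + 17513) - 1*188 = -7517 - 188 = -7705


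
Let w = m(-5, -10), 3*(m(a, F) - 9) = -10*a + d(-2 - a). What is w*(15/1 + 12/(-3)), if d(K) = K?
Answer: 880/3 ≈ 293.33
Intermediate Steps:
m(a, F) = 25/3 - 11*a/3 (m(a, F) = 9 + (-10*a + (-2 - a))/3 = 9 + (-2 - 11*a)/3 = 9 + (-⅔ - 11*a/3) = 25/3 - 11*a/3)
w = 80/3 (w = 25/3 - 11/3*(-5) = 25/3 + 55/3 = 80/3 ≈ 26.667)
w*(15/1 + 12/(-3)) = 80*(15/1 + 12/(-3))/3 = 80*(15*1 + 12*(-⅓))/3 = 80*(15 - 4)/3 = (80/3)*11 = 880/3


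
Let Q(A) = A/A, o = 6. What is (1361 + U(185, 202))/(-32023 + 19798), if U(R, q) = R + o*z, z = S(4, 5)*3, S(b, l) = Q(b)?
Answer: -1564/12225 ≈ -0.12793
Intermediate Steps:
Q(A) = 1
S(b, l) = 1
z = 3 (z = 1*3 = 3)
U(R, q) = 18 + R (U(R, q) = R + 6*3 = R + 18 = 18 + R)
(1361 + U(185, 202))/(-32023 + 19798) = (1361 + (18 + 185))/(-32023 + 19798) = (1361 + 203)/(-12225) = 1564*(-1/12225) = -1564/12225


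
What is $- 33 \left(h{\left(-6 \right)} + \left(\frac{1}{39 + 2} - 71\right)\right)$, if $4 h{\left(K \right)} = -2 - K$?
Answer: $\frac{94677}{41} \approx 2309.2$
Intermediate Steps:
$h{\left(K \right)} = - \frac{1}{2} - \frac{K}{4}$ ($h{\left(K \right)} = \frac{-2 - K}{4} = - \frac{1}{2} - \frac{K}{4}$)
$- 33 \left(h{\left(-6 \right)} + \left(\frac{1}{39 + 2} - 71\right)\right) = - 33 \left(\left(- \frac{1}{2} - - \frac{3}{2}\right) + \left(\frac{1}{39 + 2} - 71\right)\right) = - 33 \left(\left(- \frac{1}{2} + \frac{3}{2}\right) - \left(71 - \frac{1}{41}\right)\right) = - 33 \left(1 + \left(\frac{1}{41} - 71\right)\right) = - 33 \left(1 - \frac{2910}{41}\right) = \left(-33\right) \left(- \frac{2869}{41}\right) = \frac{94677}{41}$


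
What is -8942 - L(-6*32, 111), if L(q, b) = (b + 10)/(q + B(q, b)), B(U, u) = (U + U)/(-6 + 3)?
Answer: -572167/64 ≈ -8940.1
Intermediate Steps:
B(U, u) = -2*U/3 (B(U, u) = (2*U)/(-3) = (2*U)*(-1/3) = -2*U/3)
L(q, b) = 3*(10 + b)/q (L(q, b) = (b + 10)/(q - 2*q/3) = (10 + b)/((q/3)) = (10 + b)*(3/q) = 3*(10 + b)/q)
-8942 - L(-6*32, 111) = -8942 - 3*(10 + 111)/((-6*32)) = -8942 - 3*121/(-192) = -8942 - 3*(-1)*121/192 = -8942 - 1*(-121/64) = -8942 + 121/64 = -572167/64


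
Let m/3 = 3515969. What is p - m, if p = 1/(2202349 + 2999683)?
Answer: -54870549747023/5202032 ≈ -1.0548e+7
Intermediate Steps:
m = 10547907 (m = 3*3515969 = 10547907)
p = 1/5202032 ≈ 1.9223e-7
p - m = 1/5202032 - 1*10547907 = 1/5202032 - 10547907 = -54870549747023/5202032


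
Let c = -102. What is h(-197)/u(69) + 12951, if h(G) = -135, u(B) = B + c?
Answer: 142506/11 ≈ 12955.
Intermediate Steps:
u(B) = -102 + B (u(B) = B - 102 = -102 + B)
h(-197)/u(69) + 12951 = -135/(-102 + 69) + 12951 = -135/(-33) + 12951 = -135*(-1/33) + 12951 = 45/11 + 12951 = 142506/11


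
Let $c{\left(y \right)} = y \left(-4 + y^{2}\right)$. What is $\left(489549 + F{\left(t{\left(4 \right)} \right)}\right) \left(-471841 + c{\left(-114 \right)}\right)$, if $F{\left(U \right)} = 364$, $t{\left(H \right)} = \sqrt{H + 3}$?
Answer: $-956765305177$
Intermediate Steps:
$t{\left(H \right)} = \sqrt{3 + H}$
$\left(489549 + F{\left(t{\left(4 \right)} \right)}\right) \left(-471841 + c{\left(-114 \right)}\right) = \left(489549 + 364\right) \left(-471841 - 114 \left(-4 + \left(-114\right)^{2}\right)\right) = 489913 \left(-471841 - 114 \left(-4 + 12996\right)\right) = 489913 \left(-471841 - 1481088\right) = 489913 \left(-1952929\right) = -956765305177$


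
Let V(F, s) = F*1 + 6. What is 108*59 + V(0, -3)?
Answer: 6378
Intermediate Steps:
V(F, s) = 6 + F (V(F, s) = F + 6 = 6 + F)
108*59 + V(0, -3) = 108*59 + (6 + 0) = 6372 + 6 = 6378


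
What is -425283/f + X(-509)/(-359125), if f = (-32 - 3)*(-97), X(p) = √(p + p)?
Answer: -425283/3395 - I*√1018/359125 ≈ -125.27 - 8.8844e-5*I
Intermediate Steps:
X(p) = √2*√p (X(p) = √(2*p) = √2*√p)
f = 3395 (f = -35*(-97) = 3395)
-425283/f + X(-509)/(-359125) = -425283/3395 + (√2*√(-509))/(-359125) = -425283*1/3395 + (√2*(I*√509))*(-1/359125) = -425283/3395 + (I*√1018)*(-1/359125) = -425283/3395 - I*√1018/359125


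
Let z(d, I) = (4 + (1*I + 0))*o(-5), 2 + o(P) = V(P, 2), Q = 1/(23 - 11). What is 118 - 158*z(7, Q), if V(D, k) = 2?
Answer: 118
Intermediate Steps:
Q = 1/12 ≈ 0.083333
o(P) = 0 (o(P) = -2 + 2 = 0)
z(d, I) = 0 (z(d, I) = (4 + (1*I + 0))*0 = (4 + (I + 0))*0 = (4 + I)*0 = 0)
118 - 158*z(7, Q) = 118 - 158*0 = 118 + 0 = 118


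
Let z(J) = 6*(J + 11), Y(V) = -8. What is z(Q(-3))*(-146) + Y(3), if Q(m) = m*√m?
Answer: -9644 + 2628*I*√3 ≈ -9644.0 + 4551.8*I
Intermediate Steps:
Q(m) = m^(3/2)
z(J) = 66 + 6*J (z(J) = 6*(11 + J) = 66 + 6*J)
z(Q(-3))*(-146) + Y(3) = (66 + 6*(-3)^(3/2))*(-146) - 8 = (66 + 6*(-3*I*√3))*(-146) - 8 = (66 - 18*I*√3)*(-146) - 8 = (-9636 + 2628*I*√3) - 8 = -9644 + 2628*I*√3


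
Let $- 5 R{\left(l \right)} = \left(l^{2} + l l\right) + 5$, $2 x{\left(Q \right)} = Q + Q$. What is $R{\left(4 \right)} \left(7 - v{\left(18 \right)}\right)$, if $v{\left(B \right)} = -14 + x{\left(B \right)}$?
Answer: $- \frac{111}{5} \approx -22.2$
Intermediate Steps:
$x{\left(Q \right)} = Q$ ($x{\left(Q \right)} = \frac{Q + Q}{2} = \frac{2 Q}{2} = Q$)
$R{\left(l \right)} = -1 - \frac{2 l^{2}}{5}$ ($R{\left(l \right)} = - \frac{\left(l^{2} + l l\right) + 5}{5} = - \frac{\left(l^{2} + l^{2}\right) + 5}{5} = - \frac{2 l^{2} + 5}{5} = - \frac{5 + 2 l^{2}}{5} = -1 - \frac{2 l^{2}}{5}$)
$v{\left(B \right)} = -14 + B$
$R{\left(4 \right)} \left(7 - v{\left(18 \right)}\right) = \left(-1 - \frac{2 \cdot 4^{2}}{5}\right) \left(7 - \left(-14 + 18\right)\right) = \left(-1 - \frac{32}{5}\right) \left(7 - 4\right) = \left(- \frac{37}{5}\right) 3 = - \frac{111}{5}$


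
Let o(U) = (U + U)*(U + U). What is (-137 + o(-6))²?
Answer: 49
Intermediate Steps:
o(U) = 4*U² (o(U) = (2*U)*(2*U) = 4*U²)
(-137 + o(-6))² = (-137 + 4*(-6)²)² = (-137 + 4*36)² = (-137 + 144)² = 7² = 49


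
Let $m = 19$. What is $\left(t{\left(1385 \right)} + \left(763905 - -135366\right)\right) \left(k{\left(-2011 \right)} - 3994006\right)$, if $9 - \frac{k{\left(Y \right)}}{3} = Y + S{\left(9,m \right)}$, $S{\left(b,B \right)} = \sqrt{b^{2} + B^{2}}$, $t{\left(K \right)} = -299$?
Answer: $-3585051791512 - 2696916 \sqrt{442} \approx -3.5851 \cdot 10^{12}$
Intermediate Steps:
$S{\left(b,B \right)} = \sqrt{B^{2} + b^{2}}$
$k{\left(Y \right)} = 27 - 3 Y - 3 \sqrt{442}$ ($k{\left(Y \right)} = 27 - 3 \left(Y + \sqrt{19^{2} + 9^{2}}\right) = 27 - 3 \left(Y + \sqrt{361 + 81}\right) = 27 - 3 \left(Y + \sqrt{442}\right) = 27 - \left(3 Y + 3 \sqrt{442}\right) = 27 - 3 Y - 3 \sqrt{442}$)
$\left(t{\left(1385 \right)} + \left(763905 - -135366\right)\right) \left(k{\left(-2011 \right)} - 3994006\right) = \left(-299 + \left(763905 - -135366\right)\right) \left(\left(27 - -6033 - 3 \sqrt{442}\right) - 3994006\right) = \left(-299 + \left(763905 + 135366\right)\right) \left(\left(27 + 6033 - 3 \sqrt{442}\right) - 3994006\right) = \left(-299 + 899271\right) \left(\left(6060 - 3 \sqrt{442}\right) - 3994006\right) = 898972 \left(-3987946 - 3 \sqrt{442}\right) = -3585051791512 - 2696916 \sqrt{442}$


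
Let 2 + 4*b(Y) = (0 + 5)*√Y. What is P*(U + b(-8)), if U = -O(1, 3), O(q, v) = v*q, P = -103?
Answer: 721/2 - 515*I*√2/2 ≈ 360.5 - 364.16*I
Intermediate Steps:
O(q, v) = q*v
b(Y) = -½ + 5*√Y/4 (b(Y) = -½ + ((0 + 5)*√Y)/4 = -½ + (5*√Y)/4 = -½ + 5*√Y/4)
U = -3 ≈ -3.0000
P*(U + b(-8)) = -103*(-3 + (-½ + 5*√(-8)/4)) = -103*(-3 + (-½ + 5*(2*I*√2)/4)) = -103*(-3 + (-½ + 5*I*√2/2)) = -103*(-7/2 + 5*I*√2/2) = 721/2 - 515*I*√2/2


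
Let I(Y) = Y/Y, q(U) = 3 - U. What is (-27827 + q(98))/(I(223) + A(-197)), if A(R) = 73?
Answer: -13961/37 ≈ -377.32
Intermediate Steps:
I(Y) = 1
(-27827 + q(98))/(I(223) + A(-197)) = (-27827 + (3 - 1*98))/(1 + 73) = (-27827 + (3 - 98))/74 = (-27827 - 95)*(1/74) = -27922*1/74 = -13961/37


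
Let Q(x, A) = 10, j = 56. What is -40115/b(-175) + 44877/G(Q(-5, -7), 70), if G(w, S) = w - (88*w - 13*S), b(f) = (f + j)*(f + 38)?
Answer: 730025131/652120 ≈ 1119.5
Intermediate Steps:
b(f) = (38 + f)*(56 + f) (b(f) = (f + 56)*(f + 38) = (56 + f)*(38 + f) = (38 + f)*(56 + f))
G(w, S) = -87*w + 13*S (G(w, S) = w - (-13*S + 88*w) = w + (-88*w + 13*S) = -87*w + 13*S)
-40115/b(-175) + 44877/G(Q(-5, -7), 70) = -40115/(2128 + (-175)² + 94*(-175)) + 44877/(-87*10 + 13*70) = -40115/(2128 + 30625 - 16450) + 44877/(-870 + 910) = -40115/16303 + 44877/40 = 730025131/652120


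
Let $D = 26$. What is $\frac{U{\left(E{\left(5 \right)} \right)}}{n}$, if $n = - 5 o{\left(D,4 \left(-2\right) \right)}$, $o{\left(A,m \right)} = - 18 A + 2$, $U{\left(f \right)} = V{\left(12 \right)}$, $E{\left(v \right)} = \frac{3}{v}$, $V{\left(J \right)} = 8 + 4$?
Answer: $\frac{6}{1165} \approx 0.0051502$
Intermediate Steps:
$V{\left(J \right)} = 12$
$U{\left(f \right)} = 12$
$o{\left(A,m \right)} = 2 - 18 A$
$n = 2330$ ($n = - 5 \left(2 - 468\right) = \left(-5\right) \left(-466\right) = 2330$)
$\frac{U{\left(E{\left(5 \right)} \right)}}{n} = \frac{12}{2330} = 12 \cdot \frac{1}{2330} = \frac{6}{1165}$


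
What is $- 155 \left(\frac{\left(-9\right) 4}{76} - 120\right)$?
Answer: $\frac{354795}{19} \approx 18673.0$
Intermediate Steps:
$- 155 \left(\frac{\left(-9\right) 4}{76} - 120\right) = - 155 \left(\left(-36\right) \frac{1}{76} - 120\right) = - 155 \left(- \frac{9}{19} - 120\right) = \left(-155\right) \left(- \frac{2289}{19}\right) = \frac{354795}{19}$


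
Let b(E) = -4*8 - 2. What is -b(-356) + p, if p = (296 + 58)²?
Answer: 125350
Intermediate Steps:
b(E) = -34 (b(E) = -32 - 2 = -34)
p = 125316 (p = 354² = 125316)
-b(-356) + p = -1*(-34) + 125316 = 34 + 125316 = 125350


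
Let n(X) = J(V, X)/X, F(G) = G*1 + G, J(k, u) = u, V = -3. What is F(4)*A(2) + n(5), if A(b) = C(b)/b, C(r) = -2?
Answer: -7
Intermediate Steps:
F(G) = 2*G (F(G) = G + G = 2*G)
n(X) = 1 (n(X) = X/X = 1)
A(b) = -2/b
F(4)*A(2) + n(5) = (2*4)*(-2/2) + 1 = 8*(-2*1/2) + 1 = 8*(-1) + 1 = -8 + 1 = -7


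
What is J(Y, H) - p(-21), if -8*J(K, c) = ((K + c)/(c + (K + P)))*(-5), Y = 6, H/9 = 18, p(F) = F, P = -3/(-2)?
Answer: 2443/113 ≈ 21.619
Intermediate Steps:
P = 3/2 (P = -3*(-½) = 3/2 ≈ 1.5000)
H = 162 (H = 9*18 = 162)
J(K, c) = 5*(K + c)/(8*(3/2 + K + c)) (J(K, c) = -(K + c)/(c + (K + 3/2))*(-5)/8 = -(K + c)/(c + (3/2 + K))*(-5)/8 = -(K + c)/(3/2 + K + c)*(-5)/8 = -(-5)*(K + c)/(8*(3/2 + K + c)) = 5*(K + c)/(8*(3/2 + K + c)))
J(Y, H) - p(-21) = 5*(6 + 162)/(4*(3 + 2*6 + 2*162)) - 1*(-21) = (5/4)*168/(3 + 12 + 324) + 21 = (5/4)*168/339 + 21 = (5/4)*(1/339)*168 + 21 = 70/113 + 21 = 2443/113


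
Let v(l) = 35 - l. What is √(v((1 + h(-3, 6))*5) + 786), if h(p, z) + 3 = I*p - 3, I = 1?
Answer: √861 ≈ 29.343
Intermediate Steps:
h(p, z) = -6 + p (h(p, z) = -3 + (1*p - 3) = -3 + (p - 3) = -3 + (-3 + p) = -6 + p)
√(v((1 + h(-3, 6))*5) + 786) = √((35 - (1 + (-6 - 3))*5) + 786) = √((35 - (1 - 9)*5) + 786) = √((35 - (-8)*5) + 786) = √((35 - 1*(-40)) + 786) = √((35 + 40) + 786) = √(75 + 786) = √861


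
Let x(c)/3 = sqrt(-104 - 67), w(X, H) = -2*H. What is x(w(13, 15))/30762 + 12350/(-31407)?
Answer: -650/1653 + I*sqrt(19)/3418 ≈ -0.39322 + 0.0012753*I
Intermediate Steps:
x(c) = 9*I*sqrt(19) (x(c) = 3*sqrt(-104 - 67) = 3*sqrt(-171) = 3*(3*I*sqrt(19)) = 9*I*sqrt(19))
x(w(13, 15))/30762 + 12350/(-31407) = (9*I*sqrt(19))/30762 + 12350/(-31407) = (9*I*sqrt(19))*(1/30762) + 12350*(-1/31407) = I*sqrt(19)/3418 - 650/1653 = -650/1653 + I*sqrt(19)/3418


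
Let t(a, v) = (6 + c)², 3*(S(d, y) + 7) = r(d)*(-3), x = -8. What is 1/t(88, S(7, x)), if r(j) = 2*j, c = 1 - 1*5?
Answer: ¼ ≈ 0.25000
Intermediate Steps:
c = -4 (c = 1 - 5 = -4)
S(d, y) = -7 - 2*d (S(d, y) = -7 + ((2*d)*(-3))/3 = -7 + (-6*d)/3 = -7 - 2*d)
t(a, v) = 4 (t(a, v) = (6 - 4)² = 2² = 4)
1/t(88, S(7, x)) = 1/4 = ¼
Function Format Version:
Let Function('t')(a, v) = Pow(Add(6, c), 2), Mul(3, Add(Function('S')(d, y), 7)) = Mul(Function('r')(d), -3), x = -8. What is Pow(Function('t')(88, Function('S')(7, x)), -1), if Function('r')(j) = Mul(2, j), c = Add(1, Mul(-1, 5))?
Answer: Rational(1, 4) ≈ 0.25000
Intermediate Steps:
c = -4 (c = Add(1, -5) = -4)
Function('S')(d, y) = Add(-7, Mul(-2, d)) (Function('S')(d, y) = Add(-7, Mul(Rational(1, 3), Mul(Mul(2, d), -3))) = Add(-7, Mul(Rational(1, 3), Mul(-6, d))) = Add(-7, Mul(-2, d)))
Function('t')(a, v) = 4 (Function('t')(a, v) = Pow(Add(6, -4), 2) = Pow(2, 2) = 4)
Pow(Function('t')(88, Function('S')(7, x)), -1) = Pow(4, -1) = Rational(1, 4)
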